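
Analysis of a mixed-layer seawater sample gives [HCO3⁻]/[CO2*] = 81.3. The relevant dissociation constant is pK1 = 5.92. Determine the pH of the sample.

pH = 7.83

From K1 = [H⁺][HCO3⁻]/[CO2*]:  pH = pK1 + log₁₀([HCO3⁻]/[CO2*])
log₁₀(81.3) = +1.910
pH = 5.92 + (+1.910) = 7.83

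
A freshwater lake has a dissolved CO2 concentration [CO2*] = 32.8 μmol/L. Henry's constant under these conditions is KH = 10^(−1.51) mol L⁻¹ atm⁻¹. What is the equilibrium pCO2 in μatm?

KH = 10^(−1.51) = 3.090×10^-2 mol L⁻¹ atm⁻¹
pCO2 = [CO2*]/KH = 32.8×10^-6 / 3.090×10^-2 = 1.06×10^-3 atm = 1060 μatm

pCO2 = 1060 μatm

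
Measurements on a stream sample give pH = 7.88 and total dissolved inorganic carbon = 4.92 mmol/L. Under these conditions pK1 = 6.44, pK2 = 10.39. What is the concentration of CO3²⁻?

α₂ = 1 / (1 + [H⁺]/K2 + [H⁺]²/(K1K2)) = 1 / (1 + 10^+2.51 + 10^+1.07)
   = 1 / (1 + 323.59 + 11.749) = 1/336.34 = 0.002973
[CO3²⁻] = α₂ × DIC = 0.002973 × 4.92 = 0.0146 mmol/L = 14.6 μmol/L

[CO3²⁻] = 14.6 μmol/L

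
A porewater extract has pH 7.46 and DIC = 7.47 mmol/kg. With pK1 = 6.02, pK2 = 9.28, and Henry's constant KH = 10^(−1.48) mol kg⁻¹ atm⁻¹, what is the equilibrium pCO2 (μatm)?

pCO2 = 7790 μatm

α₀ = 1 / (1 + K1/[H⁺] + K1K2/[H⁺]²) = 1 / (1 + 10^+1.44 + 10^-0.38)
   = 1 / (1 + 27.542 + 0.41687) = 1/28.959 = 0.03453
[CO2*] = α₀ × DIC = 0.03453 × 7.47 = 0.2579 mmol/kg
pCO2 = [CO2*]/KH = 2.579×10^-4 / 3.311×10^-2 = 7790 μatm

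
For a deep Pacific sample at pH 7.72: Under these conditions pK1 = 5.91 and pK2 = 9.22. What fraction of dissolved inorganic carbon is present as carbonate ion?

α₂ = 1 / (1 + [H⁺]/K2 + [H⁺]²/(K1K2)) = 1 / (1 + 10^+1.50 + 10^-0.31)
   = 1 / (1 + 31.623 + 0.48978) = 1/33.113 = 0.03020

α₂ = 0.0302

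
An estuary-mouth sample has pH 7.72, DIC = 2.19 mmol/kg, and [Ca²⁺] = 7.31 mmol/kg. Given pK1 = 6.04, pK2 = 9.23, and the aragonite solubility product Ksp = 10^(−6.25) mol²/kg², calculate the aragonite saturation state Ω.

Ω = 0.836

α₂ = 1 / (1 + [H⁺]/K2 + [H⁺]²/(K1K2)) = 1 / (1 + 10^+1.51 + 10^-0.17)
   = 1 / (1 + 32.359 + 0.67608) = 1/34.035 = 0.02938
[CO3²⁻] = α₂ × DIC = 0.02938 × 2.19 = 0.06434 mmol/kg
Ksp = 10^(−6.25) = 5.623×10^-7
Ω = [Ca²⁺][CO3²⁻]/Ksp = (7.31×10^-3)(6.434×10^-5) / 5.623×10^-7 = 0.836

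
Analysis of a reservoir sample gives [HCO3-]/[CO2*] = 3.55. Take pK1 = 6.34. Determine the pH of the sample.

pH = 6.89

From K1 = [H⁺][HCO3-]/[CO2*]:  pH = pK1 + log₁₀([HCO3-]/[CO2*])
log₁₀(3.55) = +0.550
pH = 6.34 + (+0.550) = 6.89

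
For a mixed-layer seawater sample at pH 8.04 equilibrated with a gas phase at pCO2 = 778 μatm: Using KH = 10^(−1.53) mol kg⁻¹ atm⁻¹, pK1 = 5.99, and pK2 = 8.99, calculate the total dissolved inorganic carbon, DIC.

[CO2*] = KH · pCO2 = 10^(−1.53) × 778×10^-6 = 2.296×10^-5 mol/kg
α₀ = 1/(1 + K1/[H⁺] + K1K2/[H⁺]²) = 1/(1 + 10^+2.05 + 10^+1.10) = 0.007950
DIC = [CO2*]/α₀ = 2.296×10^-5 / 0.007950 = 2.89 mmol/kg

DIC = 2.89 mmol/kg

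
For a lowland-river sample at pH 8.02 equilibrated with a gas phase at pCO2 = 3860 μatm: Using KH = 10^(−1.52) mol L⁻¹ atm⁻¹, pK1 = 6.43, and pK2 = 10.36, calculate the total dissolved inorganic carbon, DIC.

[CO2*] = KH · pCO2 = 10^(−1.52) × 3860×10^-6 = 1.166×10^-4 mol/L
α₀ = 1/(1 + K1/[H⁺] + K1K2/[H⁺]²) = 1/(1 + 10^+1.59 + 10^-0.75) = 0.02495
DIC = [CO2*]/α₀ = 1.166×10^-4 / 0.02495 = 4.67 mmol/L

DIC = 4.67 mmol/L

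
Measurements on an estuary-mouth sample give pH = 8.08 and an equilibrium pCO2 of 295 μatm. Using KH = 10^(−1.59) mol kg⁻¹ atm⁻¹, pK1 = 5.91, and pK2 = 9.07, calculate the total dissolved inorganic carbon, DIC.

DIC = 1.24 mmol/kg

[CO2*] = KH · pCO2 = 10^(−1.59) × 295×10^-6 = 7.583×10^-6 mol/kg
α₀ = 1/(1 + K1/[H⁺] + K1K2/[H⁺]²) = 1/(1 + 10^+2.17 + 10^+1.18) = 0.006096
DIC = [CO2*]/α₀ = 7.583×10^-6 / 0.006096 = 1.24 mmol/kg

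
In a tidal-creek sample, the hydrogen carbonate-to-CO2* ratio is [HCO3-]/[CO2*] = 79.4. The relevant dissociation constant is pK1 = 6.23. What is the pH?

From K1 = [H⁺][HCO3-]/[CO2*]:  pH = pK1 + log₁₀([HCO3-]/[CO2*])
log₁₀(79.4) = +1.900
pH = 6.23 + (+1.900) = 8.13

pH = 8.13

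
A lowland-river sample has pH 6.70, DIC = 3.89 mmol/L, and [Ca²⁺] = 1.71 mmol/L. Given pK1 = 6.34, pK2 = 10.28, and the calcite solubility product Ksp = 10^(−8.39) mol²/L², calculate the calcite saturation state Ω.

Ω = 0.299

α₂ = 1 / (1 + [H⁺]/K2 + [H⁺]²/(K1K2)) = 1 / (1 + 10^+3.58 + 10^+3.22)
   = 1 / (1 + 3801.9 + 1659.6) = 1/5462.5 = 0.0001831
[CO3²⁻] = α₂ × DIC = 0.0001831 × 3.89 = 0.0007121 mmol/L = 0.7121 μmol/L
Ksp = 10^(−8.39) = 4.074×10^-9
Ω = [Ca²⁺][CO3²⁻]/Ksp = (1.71×10^-3)(7.121×10^-7) / 4.074×10^-9 = 0.299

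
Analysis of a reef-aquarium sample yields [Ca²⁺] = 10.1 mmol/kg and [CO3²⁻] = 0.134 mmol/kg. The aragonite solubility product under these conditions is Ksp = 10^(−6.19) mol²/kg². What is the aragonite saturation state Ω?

Ksp = 10^(−6.19) = 6.457×10^-7
Ω = [Ca²⁺][CO3²⁻]/Ksp = (10.1×10^-3)(0.134×10^-3) / 6.457×10^-7 = 2.10

Ω = 2.10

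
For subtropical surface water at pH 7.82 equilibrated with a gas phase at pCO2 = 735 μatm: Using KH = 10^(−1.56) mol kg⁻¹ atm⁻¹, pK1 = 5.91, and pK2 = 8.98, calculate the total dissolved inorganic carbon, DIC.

DIC = 1.78 mmol/kg

[CO2*] = KH · pCO2 = 10^(−1.56) × 735×10^-6 = 2.024×10^-5 mol/kg
α₀ = 1/(1 + K1/[H⁺] + K1K2/[H⁺]²) = 1/(1 + 10^+1.91 + 10^+0.75) = 0.01138
DIC = [CO2*]/α₀ = 2.024×10^-5 / 0.01138 = 1.78 mmol/kg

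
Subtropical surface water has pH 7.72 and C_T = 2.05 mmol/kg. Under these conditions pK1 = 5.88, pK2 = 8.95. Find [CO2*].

[CO2*] = 0.0276 mmol/kg

α₀ = 1 / (1 + K1/[H⁺] + K1K2/[H⁺]²) = 1 / (1 + 10^+1.84 + 10^+0.61)
   = 1 / (1 + 69.183 + 4.0738) = 1/74.257 = 0.01347
[CO2*] = α₀ × DIC = 0.01347 × 2.05 = 0.0276 mmol/kg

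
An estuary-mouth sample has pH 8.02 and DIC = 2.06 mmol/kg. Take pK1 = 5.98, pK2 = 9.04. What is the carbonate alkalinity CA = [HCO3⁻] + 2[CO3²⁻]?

CA = [HCO3⁻] + 2[CO3²⁻] = (α₁ + 2α₂)·DIC
At pH 8.02: [H⁺]/K1 = 10^-2.04 = 0.0091201, K2/[H⁺] = 10^-1.02 = 0.095499
α₁ = 1/(1 + 0.0091201 + 0.095499) = 1/1.1046 = 0.9053; α₂ = α₁·K2/[H⁺] = 0.08645
α₁ + 2α₂ = 1.0782
CA = 1.0782 × 2.06 = 2.22 mmol/kg

CA = 2.22 mmol/kg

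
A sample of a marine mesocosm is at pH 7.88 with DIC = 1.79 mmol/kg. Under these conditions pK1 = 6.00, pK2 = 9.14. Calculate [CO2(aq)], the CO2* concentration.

α₀ = 1 / (1 + K1/[H⁺] + K1K2/[H⁺]²) = 1 / (1 + 10^+1.88 + 10^+0.62)
   = 1 / (1 + 75.858 + 4.1687) = 1/81.026 = 0.01234
[CO2*] = α₀ × DIC = 0.01234 × 1.79 = 0.0221 mmol/kg

[CO2*] = 0.0221 mmol/kg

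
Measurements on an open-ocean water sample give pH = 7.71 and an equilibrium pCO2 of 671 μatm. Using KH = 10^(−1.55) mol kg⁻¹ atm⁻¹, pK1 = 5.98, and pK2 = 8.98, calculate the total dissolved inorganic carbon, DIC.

[CO2*] = KH · pCO2 = 10^(−1.55) × 671×10^-6 = 1.891×10^-5 mol/kg
α₀ = 1/(1 + K1/[H⁺] + K1K2/[H⁺]²) = 1/(1 + 10^+1.73 + 10^+0.46) = 0.01736
DIC = [CO2*]/α₀ = 1.891×10^-5 / 0.01736 = 1.09 mmol/kg

DIC = 1.09 mmol/kg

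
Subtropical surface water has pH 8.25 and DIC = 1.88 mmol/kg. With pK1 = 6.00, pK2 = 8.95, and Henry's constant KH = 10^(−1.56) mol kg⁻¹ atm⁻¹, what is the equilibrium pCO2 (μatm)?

α₀ = 1 / (1 + K1/[H⁺] + K1K2/[H⁺]²) = 1 / (1 + 10^+2.25 + 10^+1.55)
   = 1 / (1 + 177.83 + 35.481) = 1/214.31 = 0.004666
[CO2*] = α₀ × DIC = 0.004666 × 1.88 = 0.008772 mmol/kg = 8.772 μmol/kg
pCO2 = [CO2*]/KH = 8.772×10^-6 / 2.754×10^-2 = 319 μatm

pCO2 = 319 μatm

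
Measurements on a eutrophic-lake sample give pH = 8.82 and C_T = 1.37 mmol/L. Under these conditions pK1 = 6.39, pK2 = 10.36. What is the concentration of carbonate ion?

α₂ = 1 / (1 + [H⁺]/K2 + [H⁺]²/(K1K2)) = 1 / (1 + 10^+1.54 + 10^-0.89)
   = 1 / (1 + 34.674 + 0.12882) = 1/35.803 = 0.02793
[CO3²⁻] = α₂ × DIC = 0.02793 × 1.37 = 0.0383 mmol/L

[CO3²⁻] = 0.0383 mmol/L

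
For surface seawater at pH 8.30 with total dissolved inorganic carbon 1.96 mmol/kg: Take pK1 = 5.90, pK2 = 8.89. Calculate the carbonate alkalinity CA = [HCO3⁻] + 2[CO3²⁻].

CA = 2.35 mmol/kg

CA = [HCO3⁻] + 2[CO3²⁻] = (α₁ + 2α₂)·DIC
At pH 8.30: [H⁺]/K1 = 10^-2.40 = 0.0039811, K2/[H⁺] = 10^-0.59 = 0.25704
α₁ = 1/(1 + 0.0039811 + 0.25704) = 1/1.2610 = 0.7930; α₂ = α₁·K2/[H⁺] = 0.2038
α₁ + 2α₂ = 1.2007
CA = 1.2007 × 1.96 = 2.35 mmol/kg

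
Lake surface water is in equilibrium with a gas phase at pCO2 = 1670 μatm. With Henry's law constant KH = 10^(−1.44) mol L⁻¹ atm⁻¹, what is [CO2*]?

KH = 10^(−1.44) = 3.631×10^-2 mol L⁻¹ atm⁻¹
[CO2*] = KH · pCO2 = 3.631×10^-2 × 1670×10^-6 atm = 6.06×10^-5 mol/L

[CO2*] = 60.6 μmol/L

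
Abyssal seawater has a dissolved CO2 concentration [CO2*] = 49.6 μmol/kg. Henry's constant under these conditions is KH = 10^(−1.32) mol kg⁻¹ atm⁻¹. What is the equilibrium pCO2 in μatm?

KH = 10^(−1.32) = 4.786×10^-2 mol kg⁻¹ atm⁻¹
pCO2 = [CO2*]/KH = 49.6×10^-6 / 4.786×10^-2 = 1.04×10^-3 atm = 1040 μatm

pCO2 = 1040 μatm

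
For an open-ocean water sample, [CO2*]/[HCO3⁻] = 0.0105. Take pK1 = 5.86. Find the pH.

From K1 = [H⁺][HCO3⁻]/[CO2*]:  pH = pK1 − log₁₀([CO2*]/[HCO3⁻])
log₁₀(0.0105) = -1.979
pH = 5.86 − (-1.979) = 7.84

pH = 7.84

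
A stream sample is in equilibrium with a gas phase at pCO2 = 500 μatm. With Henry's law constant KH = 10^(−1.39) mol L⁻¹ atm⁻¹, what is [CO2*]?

KH = 10^(−1.39) = 4.074×10^-2 mol L⁻¹ atm⁻¹
[CO2*] = KH · pCO2 = 4.074×10^-2 × 500×10^-6 atm = 2.04×10^-5 mol/L

[CO2*] = 20.4 μmol/L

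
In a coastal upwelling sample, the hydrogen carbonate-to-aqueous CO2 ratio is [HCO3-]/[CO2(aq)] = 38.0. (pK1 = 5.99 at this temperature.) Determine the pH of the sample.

pH = 7.57

From K1 = [H⁺][HCO3-]/[CO2(aq)]:  pH = pK1 + log₁₀([HCO3-]/[CO2(aq)])
log₁₀(38.0) = +1.580
pH = 5.99 + (+1.580) = 7.57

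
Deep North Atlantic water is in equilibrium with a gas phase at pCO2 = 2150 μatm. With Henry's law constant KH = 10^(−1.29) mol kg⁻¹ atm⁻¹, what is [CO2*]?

KH = 10^(−1.29) = 5.129×10^-2 mol kg⁻¹ atm⁻¹
[CO2*] = KH · pCO2 = 5.129×10^-2 × 2150×10^-6 atm = 1.10×10^-4 mol/kg

[CO2*] = 110 μmol/kg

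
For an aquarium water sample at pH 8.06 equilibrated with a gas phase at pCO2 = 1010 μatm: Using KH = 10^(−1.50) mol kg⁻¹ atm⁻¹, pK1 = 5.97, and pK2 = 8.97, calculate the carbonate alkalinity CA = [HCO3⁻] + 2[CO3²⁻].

CA = 4.90 mmol/kg

[CO2*] = KH · pCO2 = 10^(−1.50) × 1010×10^-6 = 3.194×10^-5 mol/kg
α₀ = 1/(1 + K1/[H⁺] + K1K2/[H⁺]²) = 1/(1 + 10^+2.09 + 10^+1.18) = 0.007186
DIC = [CO2*]/α₀ = 3.194×10^-5 / 0.007186 = 4.445 mmol/kg
CA = (α₁ + 2α₂)·DIC = (0.8841 + 2×0.1088) × 4.445 = 4.90 mmol/kg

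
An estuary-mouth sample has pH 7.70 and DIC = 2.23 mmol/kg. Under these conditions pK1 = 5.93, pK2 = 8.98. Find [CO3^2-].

[CO3²⁻] = 0.109 mmol/kg

α₂ = 1 / (1 + [H⁺]/K2 + [H⁺]²/(K1K2)) = 1 / (1 + 10^+1.28 + 10^-0.49)
   = 1 / (1 + 19.055 + 0.32359) = 1/20.378 = 0.04907
[CO3²⁻] = α₂ × DIC = 0.04907 × 2.23 = 0.109 mmol/kg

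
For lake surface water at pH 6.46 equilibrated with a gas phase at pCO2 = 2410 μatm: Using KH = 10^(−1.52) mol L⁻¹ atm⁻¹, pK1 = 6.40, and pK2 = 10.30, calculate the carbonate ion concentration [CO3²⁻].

[CO2*] = KH · pCO2 = 10^(−1.52) × 2410×10^-6 = 7.278×10^-5 mol/L
α₀ = 1/(1 + K1/[H⁺] + K1K2/[H⁺]²) = 1/(1 + 10^+0.06 + 10^-3.78) = 0.4655
DIC = [CO2*]/α₀ = 7.278×10^-5 / 0.4655 = 0.1564 mmol/L
[CO3²⁻] = α₂·DIC; α₂ = 7.725×10^-5, so [CO3²⁻] = 7.725×10^-5 × 0.1564 = 1.21×10^-5 mmol/L = 0.0121 μmol/L

[CO3²⁻] = 0.0121 μmol/L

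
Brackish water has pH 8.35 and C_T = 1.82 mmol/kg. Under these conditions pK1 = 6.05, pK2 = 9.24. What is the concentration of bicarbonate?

[HCO3⁻] = 1.61 mmol/kg

α₁ = 1 / (1 + [H⁺]/K1 + K2/[H⁺]) = 1 / (1 + 10^-2.30 + 10^-0.89)
   = 1 / (1 + 0.0050119 + 0.12882) = 1/1.1338 = 0.8820
[HCO3⁻] = α₁ × DIC = 0.8820 × 1.82 = 1.61 mmol/kg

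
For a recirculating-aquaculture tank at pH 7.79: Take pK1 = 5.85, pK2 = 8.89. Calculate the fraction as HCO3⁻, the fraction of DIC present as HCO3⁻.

α₁ = 0.917

α₁ = 1 / (1 + [H⁺]/K1 + K2/[H⁺]) = 1 / (1 + 10^-1.94 + 10^-1.10)
   = 1 / (1 + 0.011482 + 0.079433) = 1/1.0909 = 0.9167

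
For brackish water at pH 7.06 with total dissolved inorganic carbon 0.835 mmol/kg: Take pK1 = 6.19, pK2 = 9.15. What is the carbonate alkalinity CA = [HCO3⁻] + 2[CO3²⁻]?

CA = 0.742 mmol/kg

CA = [HCO3⁻] + 2[CO3²⁻] = (α₁ + 2α₂)·DIC
At pH 7.06: [H⁺]/K1 = 10^-0.87 = 0.13490, K2/[H⁺] = 10^-2.09 = 0.0081283
α₁ = 1/(1 + 0.13490 + 0.0081283) = 1/1.1430 = 0.8749; α₂ = α₁·K2/[H⁺] = 0.007111
α₁ + 2α₂ = 0.8891
CA = 0.8891 × 0.835 = 0.742 mmol/kg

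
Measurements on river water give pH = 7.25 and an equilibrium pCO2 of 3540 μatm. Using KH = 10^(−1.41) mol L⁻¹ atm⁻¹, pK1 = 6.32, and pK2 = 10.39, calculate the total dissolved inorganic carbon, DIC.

DIC = 1.31 mmol/L

[CO2*] = KH · pCO2 = 10^(−1.41) × 3540×10^-6 = 1.377×10^-4 mol/L
α₀ = 1/(1 + K1/[H⁺] + K1K2/[H⁺]²) = 1/(1 + 10^+0.93 + 10^-2.21) = 0.1051
DIC = [CO2*]/α₀ = 1.377×10^-4 / 0.1051 = 1.31 mmol/L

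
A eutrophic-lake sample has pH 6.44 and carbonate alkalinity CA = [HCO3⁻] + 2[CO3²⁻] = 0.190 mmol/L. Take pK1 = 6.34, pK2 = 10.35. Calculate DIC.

DIC = 0.341 mmol/L

CA = [HCO3⁻] + 2[CO3²⁻] = (α₁ + 2α₂)·DIC
At pH 6.44: [H⁺]/K1 = 10^-0.10 = 0.79433, K2/[H⁺] = 10^-3.91 = 0.00012303
α₁ = 1/(1 + 0.79433 + 0.00012303) = 1/1.7945 = 0.5573; α₂ = α₁·K2/[H⁺] = 6.856×10^-5
α₁ + 2α₂ = 0.5574
DIC = CA / (α₁ + 2α₂) = 0.190 / 0.5574 = 0.341 mmol/L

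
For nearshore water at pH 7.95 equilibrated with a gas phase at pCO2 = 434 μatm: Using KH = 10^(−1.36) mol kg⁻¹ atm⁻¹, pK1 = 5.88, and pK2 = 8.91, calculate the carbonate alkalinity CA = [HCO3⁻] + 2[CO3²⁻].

CA = 2.71 mmol/kg

[CO2*] = KH · pCO2 = 10^(−1.36) × 434×10^-6 = 1.894×10^-5 mol/kg
α₀ = 1/(1 + K1/[H⁺] + K1K2/[H⁺]²) = 1/(1 + 10^+2.07 + 10^+1.11) = 0.007612
DIC = [CO2*]/α₀ = 1.894×10^-5 / 0.007612 = 2.489 mmol/kg
CA = (α₁ + 2α₂)·DIC = (0.8943 + 2×0.09806) × 2.489 = 2.71 mmol/kg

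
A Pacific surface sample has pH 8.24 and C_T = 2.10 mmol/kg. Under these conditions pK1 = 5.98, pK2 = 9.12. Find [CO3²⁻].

[CO3²⁻] = 0.243 mmol/kg

α₂ = 1 / (1 + [H⁺]/K2 + [H⁺]²/(K1K2)) = 1 / (1 + 10^+0.88 + 10^-1.38)
   = 1 / (1 + 7.5858 + 0.041687) = 1/8.6275 = 0.1159
[CO3²⁻] = α₂ × DIC = 0.1159 × 2.10 = 0.243 mmol/kg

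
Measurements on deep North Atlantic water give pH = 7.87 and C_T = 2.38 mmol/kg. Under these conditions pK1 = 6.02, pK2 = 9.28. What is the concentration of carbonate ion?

[CO3²⁻] = 0.0879 mmol/kg

α₂ = 1 / (1 + [H⁺]/K2 + [H⁺]²/(K1K2)) = 1 / (1 + 10^+1.41 + 10^-0.44)
   = 1 / (1 + 25.704 + 0.36308) = 1/27.067 = 0.03695
[CO3²⁻] = α₂ × DIC = 0.03695 × 2.38 = 0.0879 mmol/kg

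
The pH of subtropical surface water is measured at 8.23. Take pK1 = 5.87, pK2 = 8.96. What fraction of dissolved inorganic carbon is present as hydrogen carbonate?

α₁ = 1 / (1 + [H⁺]/K1 + K2/[H⁺]) = 1 / (1 + 10^-2.36 + 10^-0.73)
   = 1 / (1 + 0.0043652 + 0.18621) = 1/1.1906 = 0.8399

α₁ = 0.840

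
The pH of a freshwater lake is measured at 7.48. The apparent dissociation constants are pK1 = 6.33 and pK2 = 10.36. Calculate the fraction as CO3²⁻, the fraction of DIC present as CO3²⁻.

α₂ = 1 / (1 + [H⁺]/K2 + [H⁺]²/(K1K2)) = 1 / (1 + 10^+2.88 + 10^+1.73)
   = 1 / (1 + 758.58 + 53.703) = 1/813.28 = 0.001230

α₂ = 0.00123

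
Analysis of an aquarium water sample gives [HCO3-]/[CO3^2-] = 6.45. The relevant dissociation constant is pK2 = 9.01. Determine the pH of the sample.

pH = 8.20

From K2 = [H⁺][CO3^2-]/[HCO3-]:  pH = pK2 − log₁₀([HCO3-]/[CO3^2-])
log₁₀(6.45) = +0.810
pH = 9.01 − (+0.810) = 8.20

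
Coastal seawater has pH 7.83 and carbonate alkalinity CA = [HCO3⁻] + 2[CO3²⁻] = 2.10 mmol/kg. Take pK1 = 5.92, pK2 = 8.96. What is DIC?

CA = [HCO3⁻] + 2[CO3²⁻] = (α₁ + 2α₂)·DIC
At pH 7.83: [H⁺]/K1 = 10^-1.91 = 0.012303, K2/[H⁺] = 10^-1.13 = 0.074131
α₁ = 1/(1 + 0.012303 + 0.074131) = 1/1.0864 = 0.9204; α₂ = α₁·K2/[H⁺] = 0.06823
α₁ + 2α₂ = 1.0569
DIC = CA / (α₁ + 2α₂) = 2.10 / 1.0569 = 1.99 mmol/kg

DIC = 1.99 mmol/kg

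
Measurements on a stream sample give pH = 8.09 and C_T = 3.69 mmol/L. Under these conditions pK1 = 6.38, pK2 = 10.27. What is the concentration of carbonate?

[CO3²⁻] = 0.0238 mmol/L

α₂ = 1 / (1 + [H⁺]/K2 + [H⁺]²/(K1K2)) = 1 / (1 + 10^+2.18 + 10^+0.47)
   = 1 / (1 + 151.36 + 2.9512) = 1/155.31 = 0.006439
[CO3²⁻] = α₂ × DIC = 0.006439 × 3.69 = 0.0238 mmol/L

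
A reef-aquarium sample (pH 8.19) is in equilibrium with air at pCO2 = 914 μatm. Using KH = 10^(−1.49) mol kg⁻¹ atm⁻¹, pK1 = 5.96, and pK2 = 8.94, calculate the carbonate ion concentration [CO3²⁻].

[CO3²⁻] = 0.893 mmol/kg

[CO2*] = KH · pCO2 = 10^(−1.49) × 914×10^-6 = 2.958×10^-5 mol/kg
α₀ = 1/(1 + K1/[H⁺] + K1K2/[H⁺]²) = 1/(1 + 10^+2.23 + 10^+1.48) = 0.004975
DIC = [CO2*]/α₀ = 2.958×10^-5 / 0.004975 = 5.946 mmol/kg
[CO3²⁻] = α₂·DIC; α₂ = 0.1502, so [CO3²⁻] = 0.1502 × 5.946 = 0.893 mmol/kg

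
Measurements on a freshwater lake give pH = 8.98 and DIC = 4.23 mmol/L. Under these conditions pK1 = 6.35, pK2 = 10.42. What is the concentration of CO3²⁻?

α₂ = 1 / (1 + [H⁺]/K2 + [H⁺]²/(K1K2)) = 1 / (1 + 10^+1.44 + 10^-1.19)
   = 1 / (1 + 27.542 + 0.064565) = 1/28.607 = 0.03496
[CO3²⁻] = α₂ × DIC = 0.03496 × 4.23 = 0.148 mmol/L

[CO3²⁻] = 0.148 mmol/L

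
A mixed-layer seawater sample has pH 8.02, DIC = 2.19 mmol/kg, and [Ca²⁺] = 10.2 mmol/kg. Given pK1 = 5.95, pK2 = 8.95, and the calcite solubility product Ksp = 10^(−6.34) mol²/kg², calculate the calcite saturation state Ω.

α₂ = 1 / (1 + [H⁺]/K2 + [H⁺]²/(K1K2)) = 1 / (1 + 10^+0.93 + 10^-1.14)
   = 1 / (1 + 8.5114 + 0.072444) = 1/9.5838 = 0.1043
[CO3²⁻] = α₂ × DIC = 0.1043 × 2.19 = 0.2285 mmol/kg
Ksp = 10^(−6.34) = 4.571×10^-7
Ω = [Ca²⁺][CO3²⁻]/Ksp = (10.2×10^-3)(2.285×10^-4) / 4.571×10^-7 = 5.10

Ω = 5.10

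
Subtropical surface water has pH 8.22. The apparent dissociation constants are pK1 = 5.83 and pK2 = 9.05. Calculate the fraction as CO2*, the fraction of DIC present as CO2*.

α₀ = 0.00354

α₀ = 1 / (1 + K1/[H⁺] + K1K2/[H⁺]²) = 1 / (1 + 10^+2.39 + 10^+1.56)
   = 1 / (1 + 245.47 + 36.308) = 1/282.78 = 0.003536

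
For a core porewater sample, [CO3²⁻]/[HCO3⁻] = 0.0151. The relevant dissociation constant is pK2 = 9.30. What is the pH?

pH = 7.48

From K2 = [H⁺][CO3²⁻]/[HCO3⁻]:  pH = pK2 + log₁₀([CO3²⁻]/[HCO3⁻])
log₁₀(0.0151) = -1.821
pH = 9.30 + (-1.821) = 7.48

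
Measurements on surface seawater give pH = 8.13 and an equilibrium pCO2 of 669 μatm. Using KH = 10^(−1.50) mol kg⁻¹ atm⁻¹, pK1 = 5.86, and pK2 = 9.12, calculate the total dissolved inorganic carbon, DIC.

DIC = 4.36 mmol/kg

[CO2*] = KH · pCO2 = 10^(−1.50) × 669×10^-6 = 2.116×10^-5 mol/kg
α₀ = 1/(1 + K1/[H⁺] + K1K2/[H⁺]²) = 1/(1 + 10^+2.27 + 10^+1.28) = 0.004848
DIC = [CO2*]/α₀ = 2.116×10^-5 / 0.004848 = 4.36 mmol/kg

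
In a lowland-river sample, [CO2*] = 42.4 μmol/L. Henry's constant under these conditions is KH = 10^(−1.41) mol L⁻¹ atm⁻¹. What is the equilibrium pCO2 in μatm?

pCO2 = 1090 μatm

KH = 10^(−1.41) = 3.890×10^-2 mol L⁻¹ atm⁻¹
pCO2 = [CO2*]/KH = 42.4×10^-6 / 3.890×10^-2 = 1.09×10^-3 atm = 1090 μatm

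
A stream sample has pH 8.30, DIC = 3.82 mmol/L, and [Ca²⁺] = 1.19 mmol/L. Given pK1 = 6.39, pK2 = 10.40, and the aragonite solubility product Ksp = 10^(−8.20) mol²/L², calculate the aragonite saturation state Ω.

α₂ = 1 / (1 + [H⁺]/K2 + [H⁺]²/(K1K2)) = 1 / (1 + 10^+2.10 + 10^+0.19)
   = 1 / (1 + 125.89 + 1.5488) = 1/128.44 = 0.007786
[CO3²⁻] = α₂ × DIC = 0.007786 × 3.82 = 0.02974 mmol/L
Ksp = 10^(−8.20) = 6.310×10^-9
Ω = [Ca²⁺][CO3²⁻]/Ksp = (1.19×10^-3)(2.974×10^-5) / 6.310×10^-9 = 5.61

Ω = 5.61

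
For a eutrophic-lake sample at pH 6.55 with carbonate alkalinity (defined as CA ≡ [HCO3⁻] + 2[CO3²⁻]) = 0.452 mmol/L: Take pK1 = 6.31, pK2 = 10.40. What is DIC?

CA = [HCO3⁻] + 2[CO3²⁻] = (α₁ + 2α₂)·DIC
At pH 6.55: [H⁺]/K1 = 10^-0.24 = 0.57544, K2/[H⁺] = 10^-3.85 = 0.00014125
α₁ = 1/(1 + 0.57544 + 0.00014125) = 1/1.5756 = 0.6347; α₂ = α₁·K2/[H⁺] = 8.965×10^-5
α₁ + 2α₂ = 0.6349
DIC = CA / (α₁ + 2α₂) = 0.452 / 0.6349 = 0.712 mmol/L

DIC = 0.712 mmol/L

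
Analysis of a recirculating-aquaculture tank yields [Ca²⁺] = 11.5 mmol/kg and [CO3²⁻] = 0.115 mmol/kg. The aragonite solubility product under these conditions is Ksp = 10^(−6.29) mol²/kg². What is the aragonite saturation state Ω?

Ksp = 10^(−6.29) = 5.129×10^-7
Ω = [Ca²⁺][CO3²⁻]/Ksp = (11.5×10^-3)(0.115×10^-3) / 5.129×10^-7 = 2.58

Ω = 2.58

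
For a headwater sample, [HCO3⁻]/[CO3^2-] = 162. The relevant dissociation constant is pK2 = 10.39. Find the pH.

From K2 = [H⁺][CO3^2-]/[HCO3⁻]:  pH = pK2 − log₁₀([HCO3⁻]/[CO3^2-])
log₁₀(162) = +2.210
pH = 10.39 − (+2.210) = 8.18

pH = 8.18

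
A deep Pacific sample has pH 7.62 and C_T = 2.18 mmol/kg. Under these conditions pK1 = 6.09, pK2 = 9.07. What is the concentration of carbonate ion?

α₂ = 1 / (1 + [H⁺]/K2 + [H⁺]²/(K1K2)) = 1 / (1 + 10^+1.45 + 10^-0.08)
   = 1 / (1 + 28.184 + 0.83176) = 1/30.016 = 0.03332
[CO3²⁻] = α₂ × DIC = 0.03332 × 2.18 = 0.0726 mmol/kg

[CO3²⁻] = 0.0726 mmol/kg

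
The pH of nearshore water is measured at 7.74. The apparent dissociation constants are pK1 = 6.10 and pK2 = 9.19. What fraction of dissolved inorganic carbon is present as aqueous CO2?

α₀ = 1 / (1 + K1/[H⁺] + K1K2/[H⁺]²) = 1 / (1 + 10^+1.64 + 10^+0.19)
   = 1 / (1 + 43.652 + 1.5488) = 1/46.200 = 0.02164

α₀ = 0.0216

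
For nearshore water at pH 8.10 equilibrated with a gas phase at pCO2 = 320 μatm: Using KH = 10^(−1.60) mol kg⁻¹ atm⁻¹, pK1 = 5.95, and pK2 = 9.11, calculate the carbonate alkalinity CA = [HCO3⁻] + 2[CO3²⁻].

CA = 1.36 mmol/kg

[CO2*] = KH · pCO2 = 10^(−1.60) × 320×10^-6 = 8.038×10^-6 mol/kg
α₀ = 1/(1 + K1/[H⁺] + K1K2/[H⁺]²) = 1/(1 + 10^+2.15 + 10^+1.14) = 0.006408
DIC = [CO2*]/α₀ = 8.038×10^-6 / 0.006408 = 1.254 mmol/kg
CA = (α₁ + 2α₂)·DIC = (0.9051 + 2×0.08845) × 1.254 = 1.36 mmol/kg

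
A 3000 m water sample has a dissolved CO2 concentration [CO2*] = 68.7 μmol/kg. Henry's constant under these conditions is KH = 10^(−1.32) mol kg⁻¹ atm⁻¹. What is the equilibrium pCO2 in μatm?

KH = 10^(−1.32) = 4.786×10^-2 mol kg⁻¹ atm⁻¹
pCO2 = [CO2*]/KH = 68.7×10^-6 / 4.786×10^-2 = 1.44×10^-3 atm = 1440 μatm

pCO2 = 1440 μatm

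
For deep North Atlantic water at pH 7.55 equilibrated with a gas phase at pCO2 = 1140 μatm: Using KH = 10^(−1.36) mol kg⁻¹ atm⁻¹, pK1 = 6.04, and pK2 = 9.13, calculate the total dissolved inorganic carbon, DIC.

[CO2*] = KH · pCO2 = 10^(−1.36) × 1140×10^-6 = 4.976×10^-5 mol/kg
α₀ = 1/(1 + K1/[H⁺] + K1K2/[H⁺]²) = 1/(1 + 10^+1.51 + 10^-0.07) = 0.02923
DIC = [CO2*]/α₀ = 4.976×10^-5 / 0.02923 = 1.70 mmol/kg

DIC = 1.70 mmol/kg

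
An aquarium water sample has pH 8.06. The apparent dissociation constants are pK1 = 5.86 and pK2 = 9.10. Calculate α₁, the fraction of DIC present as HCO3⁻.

α₁ = 1 / (1 + [H⁺]/K1 + K2/[H⁺]) = 1 / (1 + 10^-2.20 + 10^-1.04)
   = 1 / (1 + 0.0063096 + 0.091201) = 1/1.0975 = 0.9112

α₁ = 0.911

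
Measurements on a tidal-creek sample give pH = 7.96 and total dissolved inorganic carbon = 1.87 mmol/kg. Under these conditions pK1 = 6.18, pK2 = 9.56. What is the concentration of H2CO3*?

α₀ = 1 / (1 + K1/[H⁺] + K1K2/[H⁺]²) = 1 / (1 + 10^+1.78 + 10^+0.18)
   = 1 / (1 + 60.256 + 1.5136) = 1/62.770 = 0.01593
[CO2*] = α₀ × DIC = 0.01593 × 1.87 = 0.0298 mmol/kg

[CO2*] = 0.0298 mmol/kg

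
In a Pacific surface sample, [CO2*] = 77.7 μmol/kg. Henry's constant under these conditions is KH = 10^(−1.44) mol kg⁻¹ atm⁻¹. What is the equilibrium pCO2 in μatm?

pCO2 = 2140 μatm

KH = 10^(−1.44) = 3.631×10^-2 mol kg⁻¹ atm⁻¹
pCO2 = [CO2*]/KH = 77.7×10^-6 / 3.631×10^-2 = 2.14×10^-3 atm = 2140 μatm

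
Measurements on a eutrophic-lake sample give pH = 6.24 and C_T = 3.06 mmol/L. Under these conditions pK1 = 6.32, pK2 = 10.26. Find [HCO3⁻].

α₁ = 1 / (1 + [H⁺]/K1 + K2/[H⁺]) = 1 / (1 + 10^+0.08 + 10^-4.02)
   = 1 / (1 + 1.2023 + 9.5499×10^-5) = 1/2.2024 = 0.4541
[HCO3⁻] = α₁ × DIC = 0.4541 × 3.06 = 1.39 mmol/L

[HCO3⁻] = 1.39 mmol/L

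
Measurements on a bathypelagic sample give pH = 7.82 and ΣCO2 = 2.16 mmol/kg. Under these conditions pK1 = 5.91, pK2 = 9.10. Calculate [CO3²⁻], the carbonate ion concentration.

α₂ = 1 / (1 + [H⁺]/K2 + [H⁺]²/(K1K2)) = 1 / (1 + 10^+1.28 + 10^-0.63)
   = 1 / (1 + 19.055 + 0.23442) = 1/20.289 = 0.04929
[CO3²⁻] = α₂ × DIC = 0.04929 × 2.16 = 0.106 mmol/kg

[CO3²⁻] = 0.106 mmol/kg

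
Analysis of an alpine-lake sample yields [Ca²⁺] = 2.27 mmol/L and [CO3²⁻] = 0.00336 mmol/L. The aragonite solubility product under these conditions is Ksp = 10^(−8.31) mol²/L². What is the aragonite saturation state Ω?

Ω = 1.56

Ksp = 10^(−8.31) = 4.898×10^-9
Ω = [Ca²⁺][CO3²⁻]/Ksp = (2.27×10^-3)(0.00336×10^-3) / 4.898×10^-9 = 1.56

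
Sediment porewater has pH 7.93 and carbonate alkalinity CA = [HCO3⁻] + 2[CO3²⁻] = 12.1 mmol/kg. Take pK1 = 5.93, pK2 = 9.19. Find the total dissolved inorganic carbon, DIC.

CA = [HCO3⁻] + 2[CO3²⁻] = (α₁ + 2α₂)·DIC
At pH 7.93: [H⁺]/K1 = 10^-2.00 = 0.010000, K2/[H⁺] = 10^-1.26 = 0.054954
α₁ = 1/(1 + 0.010000 + 0.054954) = 1/1.0650 = 0.9390; α₂ = α₁·K2/[H⁺] = 0.05160
α₁ + 2α₂ = 1.0422
DIC = CA / (α₁ + 2α₂) = 12.1 / 1.0422 = 11.6 mmol/kg

DIC = 11.6 mmol/kg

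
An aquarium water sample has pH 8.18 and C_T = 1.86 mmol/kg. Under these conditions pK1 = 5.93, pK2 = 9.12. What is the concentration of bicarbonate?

α₁ = 1 / (1 + [H⁺]/K1 + K2/[H⁺]) = 1 / (1 + 10^-2.25 + 10^-0.94)
   = 1 / (1 + 0.0056234 + 0.11482) = 1/1.1204 = 0.8925
[HCO3⁻] = α₁ × DIC = 0.8925 × 1.86 = 1.66 mmol/kg

[HCO3⁻] = 1.66 mmol/kg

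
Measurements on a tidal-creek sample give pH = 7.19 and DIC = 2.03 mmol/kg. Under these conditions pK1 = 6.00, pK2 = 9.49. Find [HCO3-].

[HCO3⁻] = 1.90 mmol/kg

α₁ = 1 / (1 + [H⁺]/K1 + K2/[H⁺]) = 1 / (1 + 10^-1.19 + 10^-2.30)
   = 1 / (1 + 0.064565 + 0.0050119) = 1/1.0696 = 0.9349
[HCO3⁻] = α₁ × DIC = 0.9349 × 2.03 = 1.90 mmol/kg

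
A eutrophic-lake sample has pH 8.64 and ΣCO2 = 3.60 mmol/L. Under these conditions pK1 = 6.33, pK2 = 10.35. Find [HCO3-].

[HCO3⁻] = 3.51 mmol/L

α₁ = 1 / (1 + [H⁺]/K1 + K2/[H⁺]) = 1 / (1 + 10^-2.31 + 10^-1.71)
   = 1 / (1 + 0.0048978 + 0.019498) = 1/1.0244 = 0.9762
[HCO3⁻] = α₁ × DIC = 0.9762 × 3.60 = 3.51 mmol/L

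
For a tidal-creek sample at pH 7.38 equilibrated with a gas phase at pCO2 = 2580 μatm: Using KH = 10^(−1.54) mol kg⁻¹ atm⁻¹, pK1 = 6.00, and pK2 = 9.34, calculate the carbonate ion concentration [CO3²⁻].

[CO2*] = KH · pCO2 = 10^(−1.54) × 2580×10^-6 = 7.441×10^-5 mol/kg
α₀ = 1/(1 + K1/[H⁺] + K1K2/[H⁺]²) = 1/(1 + 10^+1.38 + 10^-0.58) = 0.03960
DIC = [CO2*]/α₀ = 7.441×10^-5 / 0.03960 = 1.879 mmol/kg
[CO3²⁻] = α₂·DIC; α₂ = 0.01042, so [CO3²⁻] = 0.01042 × 1.879 = 0.0196 mmol/kg = 19.6 μmol/kg

[CO3²⁻] = 19.6 μmol/kg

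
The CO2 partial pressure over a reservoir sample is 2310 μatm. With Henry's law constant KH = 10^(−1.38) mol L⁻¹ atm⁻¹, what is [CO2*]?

KH = 10^(−1.38) = 4.169×10^-2 mol L⁻¹ atm⁻¹
[CO2*] = KH · pCO2 = 4.169×10^-2 × 2310×10^-6 atm = 9.63×10^-5 mol/L

[CO2*] = 96.3 μmol/L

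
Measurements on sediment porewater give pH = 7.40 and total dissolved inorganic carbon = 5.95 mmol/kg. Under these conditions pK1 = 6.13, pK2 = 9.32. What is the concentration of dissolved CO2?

α₀ = 1 / (1 + K1/[H⁺] + K1K2/[H⁺]²) = 1 / (1 + 10^+1.27 + 10^-0.65)
   = 1 / (1 + 18.621 + 0.22387) = 1/19.845 = 0.05039
[CO2*] = α₀ × DIC = 0.05039 × 5.95 = 0.300 mmol/kg

[CO2*] = 0.300 mmol/kg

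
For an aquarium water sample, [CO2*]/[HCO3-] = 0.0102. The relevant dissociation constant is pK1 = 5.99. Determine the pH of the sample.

pH = 7.98

From K1 = [H⁺][HCO3-]/[CO2*]:  pH = pK1 − log₁₀([CO2*]/[HCO3-])
log₁₀(0.0102) = -1.991
pH = 5.99 − (-1.991) = 7.98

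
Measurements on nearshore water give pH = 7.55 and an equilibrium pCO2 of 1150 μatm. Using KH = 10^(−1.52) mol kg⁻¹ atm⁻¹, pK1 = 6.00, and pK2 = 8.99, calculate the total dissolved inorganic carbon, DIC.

[CO2*] = KH · pCO2 = 10^(−1.52) × 1150×10^-6 = 3.473×10^-5 mol/kg
α₀ = 1/(1 + K1/[H⁺] + K1K2/[H⁺]²) = 1/(1 + 10^+1.55 + 10^+0.11) = 0.02648
DIC = [CO2*]/α₀ = 3.473×10^-5 / 0.02648 = 1.31 mmol/kg

DIC = 1.31 mmol/kg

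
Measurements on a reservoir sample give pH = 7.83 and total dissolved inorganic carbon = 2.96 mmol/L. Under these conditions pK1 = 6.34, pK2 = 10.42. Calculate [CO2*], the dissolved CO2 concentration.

[CO2*] = 0.0926 mmol/L

α₀ = 1 / (1 + K1/[H⁺] + K1K2/[H⁺]²) = 1 / (1 + 10^+1.49 + 10^-1.10)
   = 1 / (1 + 30.903 + 0.079433) = 1/31.982 = 0.03127
[CO2*] = α₀ × DIC = 0.03127 × 2.96 = 0.0926 mmol/L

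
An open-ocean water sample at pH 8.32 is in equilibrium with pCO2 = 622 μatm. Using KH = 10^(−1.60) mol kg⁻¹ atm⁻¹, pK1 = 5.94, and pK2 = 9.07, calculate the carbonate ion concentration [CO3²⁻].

[CO3²⁻] = 0.666 mmol/kg

[CO2*] = KH · pCO2 = 10^(−1.60) × 622×10^-6 = 1.562×10^-5 mol/kg
α₀ = 1/(1 + K1/[H⁺] + K1K2/[H⁺]²) = 1/(1 + 10^+2.38 + 10^+1.63) = 0.003527
DIC = [CO2*]/α₀ = 1.562×10^-5 / 0.003527 = 4.430 mmol/kg
[CO3²⁻] = α₂·DIC; α₂ = 0.1504, so [CO3²⁻] = 0.1504 × 4.430 = 0.666 mmol/kg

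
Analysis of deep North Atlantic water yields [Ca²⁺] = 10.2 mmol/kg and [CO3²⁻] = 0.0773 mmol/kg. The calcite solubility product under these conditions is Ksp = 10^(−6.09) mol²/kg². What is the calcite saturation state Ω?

Ω = 0.970

Ksp = 10^(−6.09) = 8.128×10^-7
Ω = [Ca²⁺][CO3²⁻]/Ksp = (10.2×10^-3)(0.0773×10^-3) / 8.128×10^-7 = 0.970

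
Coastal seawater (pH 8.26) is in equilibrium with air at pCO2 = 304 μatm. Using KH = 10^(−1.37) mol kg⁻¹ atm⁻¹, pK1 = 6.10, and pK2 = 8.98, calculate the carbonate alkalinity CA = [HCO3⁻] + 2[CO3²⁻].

[CO2*] = KH · pCO2 = 10^(−1.37) × 304×10^-6 = 1.297×10^-5 mol/kg
α₀ = 1/(1 + K1/[H⁺] + K1K2/[H⁺]²) = 1/(1 + 10^+2.16 + 10^+1.44) = 0.005777
DIC = [CO2*]/α₀ = 1.297×10^-5 / 0.005777 = 2.245 mmol/kg
CA = (α₁ + 2α₂)·DIC = (0.8351 + 2×0.1591) × 2.245 = 2.59 mmol/kg

CA = 2.59 mmol/kg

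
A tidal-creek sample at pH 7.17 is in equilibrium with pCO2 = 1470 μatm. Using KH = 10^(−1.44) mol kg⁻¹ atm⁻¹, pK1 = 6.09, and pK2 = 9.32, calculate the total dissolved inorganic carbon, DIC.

DIC = 0.700 mmol/kg

[CO2*] = KH · pCO2 = 10^(−1.44) × 1470×10^-6 = 5.337×10^-5 mol/kg
α₀ = 1/(1 + K1/[H⁺] + K1K2/[H⁺]²) = 1/(1 + 10^+1.08 + 10^-1.07) = 0.07629
DIC = [CO2*]/α₀ = 5.337×10^-5 / 0.07629 = 0.700 mmol/kg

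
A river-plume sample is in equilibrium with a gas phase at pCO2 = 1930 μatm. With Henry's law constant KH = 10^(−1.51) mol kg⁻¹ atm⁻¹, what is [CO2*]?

KH = 10^(−1.51) = 3.090×10^-2 mol kg⁻¹ atm⁻¹
[CO2*] = KH · pCO2 = 3.090×10^-2 × 1930×10^-6 atm = 5.96×10^-5 mol/kg

[CO2*] = 59.6 μmol/kg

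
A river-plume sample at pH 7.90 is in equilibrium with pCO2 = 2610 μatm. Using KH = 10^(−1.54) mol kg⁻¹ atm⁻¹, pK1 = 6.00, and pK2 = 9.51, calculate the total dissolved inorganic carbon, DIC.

DIC = 6.20 mmol/kg

[CO2*] = KH · pCO2 = 10^(−1.54) × 2610×10^-6 = 7.527×10^-5 mol/kg
α₀ = 1/(1 + K1/[H⁺] + K1K2/[H⁺]²) = 1/(1 + 10^+1.90 + 10^+0.29) = 0.01214
DIC = [CO2*]/α₀ = 7.527×10^-5 / 0.01214 = 6.20 mmol/kg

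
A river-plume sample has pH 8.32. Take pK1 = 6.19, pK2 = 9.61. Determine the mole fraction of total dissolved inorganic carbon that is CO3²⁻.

α₂ = 0.0484

α₂ = 1 / (1 + [H⁺]/K2 + [H⁺]²/(K1K2)) = 1 / (1 + 10^+1.29 + 10^-0.84)
   = 1 / (1 + 19.498 + 0.14454) = 1/20.643 = 0.04844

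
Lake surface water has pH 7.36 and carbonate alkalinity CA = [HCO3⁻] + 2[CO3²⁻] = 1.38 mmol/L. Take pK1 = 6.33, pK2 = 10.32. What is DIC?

DIC = 1.51 mmol/L

CA = [HCO3⁻] + 2[CO3²⁻] = (α₁ + 2α₂)·DIC
At pH 7.36: [H⁺]/K1 = 10^-1.03 = 0.093325, K2/[H⁺] = 10^-2.96 = 0.0010965
α₁ = 1/(1 + 0.093325 + 0.0010965) = 1/1.0944 = 0.9137; α₂ = α₁·K2/[H⁺] = 0.001002
α₁ + 2α₂ = 0.9157
DIC = CA / (α₁ + 2α₂) = 1.38 / 0.9157 = 1.51 mmol/L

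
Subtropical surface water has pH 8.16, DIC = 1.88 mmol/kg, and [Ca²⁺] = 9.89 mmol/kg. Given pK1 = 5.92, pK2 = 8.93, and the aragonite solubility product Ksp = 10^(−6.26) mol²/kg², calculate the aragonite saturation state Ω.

α₂ = 1 / (1 + [H⁺]/K2 + [H⁺]²/(K1K2)) = 1 / (1 + 10^+0.77 + 10^-1.47)
   = 1 / (1 + 5.8884 + 0.033884) = 1/6.9223 = 0.1445
[CO3²⁻] = α₂ × DIC = 0.1445 × 1.88 = 0.2716 mmol/kg
Ksp = 10^(−6.26) = 5.495×10^-7
Ω = [Ca²⁺][CO3²⁻]/Ksp = (9.89×10^-3)(2.716×10^-4) / 5.495×10^-7 = 4.89

Ω = 4.89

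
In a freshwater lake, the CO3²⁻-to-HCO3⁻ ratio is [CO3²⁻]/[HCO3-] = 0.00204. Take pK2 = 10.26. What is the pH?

From K2 = [H⁺][CO3²⁻]/[HCO3-]:  pH = pK2 + log₁₀([CO3²⁻]/[HCO3-])
log₁₀(0.00204) = -2.690
pH = 10.26 + (-2.690) = 7.57

pH = 7.57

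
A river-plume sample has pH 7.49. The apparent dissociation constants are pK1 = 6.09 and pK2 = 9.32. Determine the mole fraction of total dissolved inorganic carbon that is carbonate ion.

α₂ = 0.0140

α₂ = 1 / (1 + [H⁺]/K2 + [H⁺]²/(K1K2)) = 1 / (1 + 10^+1.83 + 10^+0.43)
   = 1 / (1 + 67.608 + 2.6915) = 1/71.300 = 0.01403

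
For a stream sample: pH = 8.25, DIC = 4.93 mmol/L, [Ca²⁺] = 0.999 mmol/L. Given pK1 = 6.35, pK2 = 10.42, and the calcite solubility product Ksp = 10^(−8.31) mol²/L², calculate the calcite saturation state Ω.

α₂ = 1 / (1 + [H⁺]/K2 + [H⁺]²/(K1K2)) = 1 / (1 + 10^+2.17 + 10^+0.27)
   = 1 / (1 + 147.91 + 1.8621) = 1/150.77 = 0.006632
[CO3²⁻] = α₂ × DIC = 0.006632 × 4.93 = 0.03270 mmol/L
Ksp = 10^(−8.31) = 4.898×10^-9
Ω = [Ca²⁺][CO3²⁻]/Ksp = (0.999×10^-3)(3.270×10^-5) / 4.898×10^-9 = 6.67

Ω = 6.67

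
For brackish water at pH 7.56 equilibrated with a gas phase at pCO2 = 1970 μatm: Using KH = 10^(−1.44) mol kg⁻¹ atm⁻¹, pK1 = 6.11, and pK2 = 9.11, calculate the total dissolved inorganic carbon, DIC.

[CO2*] = KH · pCO2 = 10^(−1.44) × 1970×10^-6 = 7.153×10^-5 mol/kg
α₀ = 1/(1 + K1/[H⁺] + K1K2/[H⁺]²) = 1/(1 + 10^+1.45 + 10^-0.10) = 0.03336
DIC = [CO2*]/α₀ = 7.153×10^-5 / 0.03336 = 2.14 mmol/kg

DIC = 2.14 mmol/kg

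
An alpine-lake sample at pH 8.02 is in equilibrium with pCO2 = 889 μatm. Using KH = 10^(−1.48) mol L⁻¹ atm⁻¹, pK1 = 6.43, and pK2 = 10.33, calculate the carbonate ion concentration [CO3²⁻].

[CO3²⁻] = 5.61 μmol/L

[CO2*] = KH · pCO2 = 10^(−1.48) × 889×10^-6 = 2.944×10^-5 mol/L
α₀ = 1/(1 + K1/[H⁺] + K1K2/[H⁺]²) = 1/(1 + 10^+1.59 + 10^-0.72) = 0.02494
DIC = [CO2*]/α₀ = 2.944×10^-5 / 0.02494 = 1.180 mmol/L
[CO3²⁻] = α₂·DIC; α₂ = 0.004752, so [CO3²⁻] = 0.004752 × 1.180 = 0.00561 mmol/L = 5.61 μmol/L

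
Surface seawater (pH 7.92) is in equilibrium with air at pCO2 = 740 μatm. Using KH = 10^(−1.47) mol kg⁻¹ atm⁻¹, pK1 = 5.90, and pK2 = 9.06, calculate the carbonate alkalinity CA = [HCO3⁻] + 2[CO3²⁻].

[CO2*] = KH · pCO2 = 10^(−1.47) × 740×10^-6 = 2.507×10^-5 mol/kg
α₀ = 1/(1 + K1/[H⁺] + K1K2/[H⁺]²) = 1/(1 + 10^+2.02 + 10^+0.88) = 0.008826
DIC = [CO2*]/α₀ = 2.507×10^-5 / 0.008826 = 2.841 mmol/kg
CA = (α₁ + 2α₂)·DIC = (0.9242 + 2×0.06695) × 2.841 = 3.01 mmol/kg

CA = 3.01 mmol/kg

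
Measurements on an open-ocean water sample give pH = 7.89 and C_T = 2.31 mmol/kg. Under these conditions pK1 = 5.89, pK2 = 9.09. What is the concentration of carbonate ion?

α₂ = 1 / (1 + [H⁺]/K2 + [H⁺]²/(K1K2)) = 1 / (1 + 10^+1.20 + 10^-0.80)
   = 1 / (1 + 15.849 + 0.15849) = 1/17.007 = 0.05880
[CO3²⁻] = α₂ × DIC = 0.05880 × 2.31 = 0.136 mmol/kg

[CO3²⁻] = 0.136 mmol/kg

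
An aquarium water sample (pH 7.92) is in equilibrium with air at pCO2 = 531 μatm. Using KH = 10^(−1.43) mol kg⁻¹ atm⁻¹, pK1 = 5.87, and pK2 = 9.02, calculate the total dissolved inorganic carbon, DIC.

DIC = 2.41 mmol/kg

[CO2*] = KH · pCO2 = 10^(−1.43) × 531×10^-6 = 1.973×10^-5 mol/kg
α₀ = 1/(1 + K1/[H⁺] + K1K2/[H⁺]²) = 1/(1 + 10^+2.05 + 10^+0.95) = 0.008189
DIC = [CO2*]/α₀ = 1.973×10^-5 / 0.008189 = 2.41 mmol/kg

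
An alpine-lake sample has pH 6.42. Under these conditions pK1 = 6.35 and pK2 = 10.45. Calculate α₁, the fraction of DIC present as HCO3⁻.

α₁ = 0.540

α₁ = 1 / (1 + [H⁺]/K1 + K2/[H⁺]) = 1 / (1 + 10^-0.07 + 10^-4.03)
   = 1 / (1 + 0.85114 + 9.3325×10^-5) = 1/1.8512 = 0.5402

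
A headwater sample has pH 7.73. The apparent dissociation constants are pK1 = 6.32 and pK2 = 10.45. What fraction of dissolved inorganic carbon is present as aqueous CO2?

α₀ = 1 / (1 + K1/[H⁺] + K1K2/[H⁺]²) = 1 / (1 + 10^+1.41 + 10^-1.31)
   = 1 / (1 + 25.704 + 0.048978) = 1/26.753 = 0.03738

α₀ = 0.0374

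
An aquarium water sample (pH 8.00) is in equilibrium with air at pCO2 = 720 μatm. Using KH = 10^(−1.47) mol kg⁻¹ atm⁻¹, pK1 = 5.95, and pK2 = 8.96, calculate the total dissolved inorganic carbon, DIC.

DIC = 3.06 mmol/kg

[CO2*] = KH · pCO2 = 10^(−1.47) × 720×10^-6 = 2.440×10^-5 mol/kg
α₀ = 1/(1 + K1/[H⁺] + K1K2/[H⁺]²) = 1/(1 + 10^+2.05 + 10^+1.09) = 0.007968
DIC = [CO2*]/α₀ = 2.440×10^-5 / 0.007968 = 3.06 mmol/kg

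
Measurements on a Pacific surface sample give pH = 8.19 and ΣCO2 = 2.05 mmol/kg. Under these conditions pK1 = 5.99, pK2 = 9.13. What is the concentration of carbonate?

α₂ = 1 / (1 + [H⁺]/K2 + [H⁺]²/(K1K2)) = 1 / (1 + 10^+0.94 + 10^-1.26)
   = 1 / (1 + 8.7096 + 0.054954) = 1/9.7646 = 0.1024
[CO3²⁻] = α₂ × DIC = 0.1024 × 2.05 = 0.210 mmol/kg

[CO3²⁻] = 0.210 mmol/kg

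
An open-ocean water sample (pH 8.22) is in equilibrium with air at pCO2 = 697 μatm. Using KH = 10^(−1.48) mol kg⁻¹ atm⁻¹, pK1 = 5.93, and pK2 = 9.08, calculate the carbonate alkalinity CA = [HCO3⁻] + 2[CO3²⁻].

[CO2*] = KH · pCO2 = 10^(−1.48) × 697×10^-6 = 2.308×10^-5 mol/kg
α₀ = 1/(1 + K1/[H⁺] + K1K2/[H⁺]²) = 1/(1 + 10^+2.29 + 10^+1.43) = 0.004486
DIC = [CO2*]/α₀ = 2.308×10^-5 / 0.004486 = 5.144 mmol/kg
CA = (α₁ + 2α₂)·DIC = (0.8748 + 2×0.1208) × 5.144 = 5.74 mmol/kg

CA = 5.74 mmol/kg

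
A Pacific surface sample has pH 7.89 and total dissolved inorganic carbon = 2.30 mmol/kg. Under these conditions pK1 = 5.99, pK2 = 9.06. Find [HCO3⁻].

α₁ = 1 / (1 + [H⁺]/K1 + K2/[H⁺]) = 1 / (1 + 10^-1.90 + 10^-1.17)
   = 1 / (1 + 0.012589 + 0.067608) = 1/1.0802 = 0.9258
[HCO3⁻] = α₁ × DIC = 0.9258 × 2.30 = 2.13 mmol/kg

[HCO3⁻] = 2.13 mmol/kg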